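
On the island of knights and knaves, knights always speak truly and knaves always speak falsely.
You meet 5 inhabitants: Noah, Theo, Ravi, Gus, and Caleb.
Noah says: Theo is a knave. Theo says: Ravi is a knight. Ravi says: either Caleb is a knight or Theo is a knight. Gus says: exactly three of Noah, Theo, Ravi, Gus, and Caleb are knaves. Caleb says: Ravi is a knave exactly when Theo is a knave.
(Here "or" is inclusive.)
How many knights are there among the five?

3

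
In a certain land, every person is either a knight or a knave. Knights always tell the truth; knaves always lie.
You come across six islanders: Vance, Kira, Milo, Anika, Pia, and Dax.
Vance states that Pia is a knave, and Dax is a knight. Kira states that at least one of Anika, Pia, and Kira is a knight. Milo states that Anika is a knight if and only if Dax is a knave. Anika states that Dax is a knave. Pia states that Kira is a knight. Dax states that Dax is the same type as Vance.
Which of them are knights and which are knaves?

Knights: Vance, Milo, and Dax. Knaves: Kira, Anika, and Pia.

Vance is a knight; "Pia is a knave, and Dax is a knight" is true, as required.
Since Kira is a knave, "at least one of Anika, Pia, and Kira is a knight" needs to be False, which holds.
Milo is a knight, and the claim "Anika is a knight if and only if Dax is a knave" is indeed true.
Anika is a knave, so "Dax is a knave" must be False — and it is.
Pia is a knave; "Kira is a knight" is False, as required.
Dax is a knight, and the claim "Dax is the same type as Vance" is indeed true.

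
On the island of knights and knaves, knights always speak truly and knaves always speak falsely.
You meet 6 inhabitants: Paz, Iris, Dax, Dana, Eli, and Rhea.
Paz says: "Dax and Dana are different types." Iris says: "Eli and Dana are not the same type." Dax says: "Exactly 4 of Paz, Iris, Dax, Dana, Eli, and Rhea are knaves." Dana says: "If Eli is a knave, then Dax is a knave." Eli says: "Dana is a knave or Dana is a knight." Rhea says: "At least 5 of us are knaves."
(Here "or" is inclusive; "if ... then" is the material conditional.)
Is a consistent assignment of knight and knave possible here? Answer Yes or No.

Yes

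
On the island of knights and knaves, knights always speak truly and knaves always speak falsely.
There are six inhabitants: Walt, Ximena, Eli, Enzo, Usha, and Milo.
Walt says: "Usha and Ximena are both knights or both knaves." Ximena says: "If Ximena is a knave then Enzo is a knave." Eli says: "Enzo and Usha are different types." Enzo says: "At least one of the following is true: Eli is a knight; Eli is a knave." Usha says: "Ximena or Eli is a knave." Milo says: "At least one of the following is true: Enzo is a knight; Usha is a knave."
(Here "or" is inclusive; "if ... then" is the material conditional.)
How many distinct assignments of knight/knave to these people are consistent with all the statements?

3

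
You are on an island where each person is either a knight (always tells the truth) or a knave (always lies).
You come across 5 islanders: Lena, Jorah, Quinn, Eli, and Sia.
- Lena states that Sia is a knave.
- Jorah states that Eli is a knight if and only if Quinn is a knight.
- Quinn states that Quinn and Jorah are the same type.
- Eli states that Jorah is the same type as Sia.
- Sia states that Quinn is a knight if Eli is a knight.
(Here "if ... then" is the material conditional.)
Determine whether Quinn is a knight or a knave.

Quinn is a knight.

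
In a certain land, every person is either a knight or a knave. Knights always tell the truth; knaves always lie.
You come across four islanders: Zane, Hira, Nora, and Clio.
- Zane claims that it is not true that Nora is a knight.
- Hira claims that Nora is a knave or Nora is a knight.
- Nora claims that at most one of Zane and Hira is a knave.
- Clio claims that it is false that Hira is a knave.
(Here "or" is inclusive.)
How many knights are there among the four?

3

The unique consistent assignment is Zane=knave, Hira=knight, Nora=knight, Clio=knight.
That has 3 knights.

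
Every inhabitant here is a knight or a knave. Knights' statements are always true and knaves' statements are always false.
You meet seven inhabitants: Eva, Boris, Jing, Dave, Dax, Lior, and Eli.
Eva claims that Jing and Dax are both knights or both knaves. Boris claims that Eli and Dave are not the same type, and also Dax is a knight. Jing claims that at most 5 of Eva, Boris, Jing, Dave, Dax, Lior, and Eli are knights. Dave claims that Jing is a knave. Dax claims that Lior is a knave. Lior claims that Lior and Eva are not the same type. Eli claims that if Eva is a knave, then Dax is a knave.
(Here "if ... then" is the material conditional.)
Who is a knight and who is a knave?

Since Eva is a knave, "Jing and Dax are both knights or both knaves" needs to be false, which holds.
Boris is a knave, so "Eli and Dave are not the same type, and also Dax is a knight" must be false — and it is.
As a knight, Jing's statement "at most 5 of Eva, Boris, Jing, Dave, Dax, Lior, and Eli are knights" should be True; it is.
Dave is a knave, so "Jing is a knave" must be false — and it is.
Since Dax is a knave, "Lior is a knave" needs to be false, which holds.
Lior (knight): "Lior and Eva are not the same type" — True. ✓
Eli (knight): "if Eva is a knave, then Dax is a knave" — True. ✓

Eva is a knave, Boris is a knave, Jing is a knight, Dave is a knave, Dax is a knave, Lior is a knight, and Eli is a knight.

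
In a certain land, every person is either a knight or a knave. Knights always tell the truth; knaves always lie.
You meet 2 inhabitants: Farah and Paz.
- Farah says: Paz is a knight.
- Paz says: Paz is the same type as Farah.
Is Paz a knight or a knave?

Paz is a knight.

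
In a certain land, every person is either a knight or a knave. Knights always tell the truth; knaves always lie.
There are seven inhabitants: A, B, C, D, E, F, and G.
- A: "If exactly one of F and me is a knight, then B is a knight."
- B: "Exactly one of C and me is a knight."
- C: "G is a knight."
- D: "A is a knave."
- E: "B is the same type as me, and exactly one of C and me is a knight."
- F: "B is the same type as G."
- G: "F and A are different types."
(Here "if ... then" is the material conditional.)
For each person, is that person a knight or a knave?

A is a knight, B is a knave, C is a knave, D is a knave, E is a knave, F is a knight, and G is a knave.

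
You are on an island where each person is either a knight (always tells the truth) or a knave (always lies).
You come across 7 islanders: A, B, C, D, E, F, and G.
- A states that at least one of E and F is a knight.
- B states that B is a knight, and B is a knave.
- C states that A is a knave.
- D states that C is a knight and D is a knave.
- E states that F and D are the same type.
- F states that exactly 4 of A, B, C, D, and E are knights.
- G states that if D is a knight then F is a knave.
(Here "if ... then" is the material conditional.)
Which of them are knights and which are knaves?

Knights: A, E, and G. Knaves: B, C, D, and F.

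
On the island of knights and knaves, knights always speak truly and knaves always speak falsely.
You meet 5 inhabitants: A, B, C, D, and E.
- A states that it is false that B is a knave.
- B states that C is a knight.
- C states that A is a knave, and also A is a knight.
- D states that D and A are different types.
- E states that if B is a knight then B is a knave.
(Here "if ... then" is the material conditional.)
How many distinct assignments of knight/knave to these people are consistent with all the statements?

Consistent assignments:
  A=knave, B=knave, C=knave, D=knight, E=knight
  A=knave, B=knave, C=knave, D=knave, E=knight

2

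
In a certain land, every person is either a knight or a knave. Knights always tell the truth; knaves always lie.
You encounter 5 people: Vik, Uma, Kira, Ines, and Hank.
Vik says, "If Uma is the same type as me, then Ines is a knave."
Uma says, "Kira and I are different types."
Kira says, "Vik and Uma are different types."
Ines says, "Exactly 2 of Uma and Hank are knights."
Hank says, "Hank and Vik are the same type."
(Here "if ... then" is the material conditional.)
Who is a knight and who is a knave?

Vik is a knight, Uma is a knight, Kira is a knave, Ines is a knave, and Hank is a knave.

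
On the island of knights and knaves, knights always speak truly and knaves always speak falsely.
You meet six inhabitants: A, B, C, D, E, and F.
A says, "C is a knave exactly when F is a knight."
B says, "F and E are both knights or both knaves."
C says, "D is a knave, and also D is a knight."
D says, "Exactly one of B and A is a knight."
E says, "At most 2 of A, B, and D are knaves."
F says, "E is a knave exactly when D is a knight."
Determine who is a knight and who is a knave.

A is a knight, B is a knight, C is a knave, D is a knave, E is a knight, and F is a knight.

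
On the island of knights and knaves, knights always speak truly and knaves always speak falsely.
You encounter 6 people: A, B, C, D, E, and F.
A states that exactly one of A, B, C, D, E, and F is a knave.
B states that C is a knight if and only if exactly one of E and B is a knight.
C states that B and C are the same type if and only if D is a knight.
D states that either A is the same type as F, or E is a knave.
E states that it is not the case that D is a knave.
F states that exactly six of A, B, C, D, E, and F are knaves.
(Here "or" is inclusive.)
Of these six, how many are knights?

The unique consistent assignment is A=knave, B=knight, C=knave, D=knight, E=knight, F=knave.
That has 3 knights.

3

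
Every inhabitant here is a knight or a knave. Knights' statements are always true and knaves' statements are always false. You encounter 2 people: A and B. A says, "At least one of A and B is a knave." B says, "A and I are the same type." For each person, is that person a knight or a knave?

Suppose A is a knave. Then A's statement "at least one of A and B is a knave" would have to be false. Checking the 2 ways to assign the others, none is consistent with every speaker.
(For instance, with B=knave, A's claim "at least one of A and B is a knave" comes out true where it would need to be false.)
So A must be a knight, making "at least one of A and B is a knave" true. Taking A=knight, B=knave, each remaining statement checks out:
  B (knave): "A and I are the same type" — false. ✓
This is the unique consistent assignment.

Knights: A. Knaves: B.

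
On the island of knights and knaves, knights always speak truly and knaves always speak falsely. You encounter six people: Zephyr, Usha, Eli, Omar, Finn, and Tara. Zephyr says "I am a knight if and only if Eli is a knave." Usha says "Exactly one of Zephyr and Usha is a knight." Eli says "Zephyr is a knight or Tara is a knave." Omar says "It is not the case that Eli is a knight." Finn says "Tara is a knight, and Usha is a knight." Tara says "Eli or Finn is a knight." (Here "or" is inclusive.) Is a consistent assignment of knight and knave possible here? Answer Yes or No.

Yes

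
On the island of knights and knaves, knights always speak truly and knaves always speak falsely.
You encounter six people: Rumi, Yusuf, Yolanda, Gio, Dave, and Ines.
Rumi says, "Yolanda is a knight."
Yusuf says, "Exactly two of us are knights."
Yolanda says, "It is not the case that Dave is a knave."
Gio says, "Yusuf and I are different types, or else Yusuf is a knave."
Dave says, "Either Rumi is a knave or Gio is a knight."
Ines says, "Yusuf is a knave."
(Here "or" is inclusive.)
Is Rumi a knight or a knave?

Consistent assignments: {Rumi=knight, Yusuf=knave, Yolanda=knight, Gio=knight, Dave=knight, Ines=knight}
In every consistent assignment, Rumi is a knight.

Rumi is a knight.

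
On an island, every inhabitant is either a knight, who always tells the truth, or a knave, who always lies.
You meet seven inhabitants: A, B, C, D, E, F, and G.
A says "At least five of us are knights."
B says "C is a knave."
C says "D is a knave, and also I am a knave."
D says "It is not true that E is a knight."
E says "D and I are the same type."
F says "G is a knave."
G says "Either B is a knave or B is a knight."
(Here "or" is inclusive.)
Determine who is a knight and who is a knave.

A is a knave; "at least five of us are knights" is False, as required.
B is a knight, so "C is a knave" must be True — and it is.
C (knave): "D is a knave, and also I am a knave" — False. ✓
Since D is a knight, "it is not true that E is a knight" needs to be True, which holds.
E is a knave, and the claim "D and I are the same type" is indeed False.
F (knave): "G is a knave" — False. ✓
G is a knight, so "either B is a knave or B is a knight" must be True — and it is.

A is a knave, B is a knight, C is a knave, D is a knight, E is a knave, F is a knave, and G is a knight.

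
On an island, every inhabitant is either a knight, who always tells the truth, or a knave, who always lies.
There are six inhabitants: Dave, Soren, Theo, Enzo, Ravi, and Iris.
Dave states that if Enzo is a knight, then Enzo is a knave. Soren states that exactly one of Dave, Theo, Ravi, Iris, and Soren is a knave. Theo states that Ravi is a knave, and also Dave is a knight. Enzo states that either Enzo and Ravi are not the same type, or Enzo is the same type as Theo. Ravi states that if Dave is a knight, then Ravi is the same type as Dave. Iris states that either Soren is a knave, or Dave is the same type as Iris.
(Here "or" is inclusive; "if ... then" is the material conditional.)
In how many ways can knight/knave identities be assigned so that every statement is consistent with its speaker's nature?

2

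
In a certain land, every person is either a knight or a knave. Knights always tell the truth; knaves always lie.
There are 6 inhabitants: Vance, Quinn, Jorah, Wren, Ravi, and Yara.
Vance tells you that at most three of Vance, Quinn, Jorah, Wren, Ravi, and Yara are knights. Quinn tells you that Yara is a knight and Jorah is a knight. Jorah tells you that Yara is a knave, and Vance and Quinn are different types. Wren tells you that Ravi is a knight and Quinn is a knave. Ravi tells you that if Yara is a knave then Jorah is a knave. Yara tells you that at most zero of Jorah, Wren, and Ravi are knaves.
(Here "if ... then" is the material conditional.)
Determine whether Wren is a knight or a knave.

Consistent assignments: {Vance=knight, Quinn=knave, Jorah=knight, Wren=knave, Ravi=knave, Yara=knave}
In every consistent assignment, Wren is a knave.

Wren is a knave.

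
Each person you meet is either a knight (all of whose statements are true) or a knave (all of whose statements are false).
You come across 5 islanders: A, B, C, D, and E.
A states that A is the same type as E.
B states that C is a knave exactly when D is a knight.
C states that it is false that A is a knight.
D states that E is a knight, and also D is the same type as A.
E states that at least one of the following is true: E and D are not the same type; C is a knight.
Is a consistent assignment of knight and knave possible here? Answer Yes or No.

Yes

One consistent assignment: A=knight, B=knave, C=knave, D=knave, E=knight.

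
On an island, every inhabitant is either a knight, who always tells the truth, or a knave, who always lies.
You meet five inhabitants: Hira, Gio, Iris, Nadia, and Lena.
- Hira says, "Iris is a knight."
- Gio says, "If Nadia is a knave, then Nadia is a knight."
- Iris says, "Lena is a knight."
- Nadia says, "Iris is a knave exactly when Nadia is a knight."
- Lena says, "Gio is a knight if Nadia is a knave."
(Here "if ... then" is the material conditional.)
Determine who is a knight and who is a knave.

Hira is a knave, Gio is a knave, Iris is a knave, Nadia is a knave, and Lena is a knave.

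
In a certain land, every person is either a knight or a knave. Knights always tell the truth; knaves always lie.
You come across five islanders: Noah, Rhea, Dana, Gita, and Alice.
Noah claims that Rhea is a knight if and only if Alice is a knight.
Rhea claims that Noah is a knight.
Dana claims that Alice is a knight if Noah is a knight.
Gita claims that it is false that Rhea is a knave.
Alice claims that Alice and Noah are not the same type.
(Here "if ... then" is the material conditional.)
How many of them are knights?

2

The unique consistent assignment is Noah=knave, Rhea=knave, Dana=knight, Gita=knave, Alice=knight.
That has 2 knights.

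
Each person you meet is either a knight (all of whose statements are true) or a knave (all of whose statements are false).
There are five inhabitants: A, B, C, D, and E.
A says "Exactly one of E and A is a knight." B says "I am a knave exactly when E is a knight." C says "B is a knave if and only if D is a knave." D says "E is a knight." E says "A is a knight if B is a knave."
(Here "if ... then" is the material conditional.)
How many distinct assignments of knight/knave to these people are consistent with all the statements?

1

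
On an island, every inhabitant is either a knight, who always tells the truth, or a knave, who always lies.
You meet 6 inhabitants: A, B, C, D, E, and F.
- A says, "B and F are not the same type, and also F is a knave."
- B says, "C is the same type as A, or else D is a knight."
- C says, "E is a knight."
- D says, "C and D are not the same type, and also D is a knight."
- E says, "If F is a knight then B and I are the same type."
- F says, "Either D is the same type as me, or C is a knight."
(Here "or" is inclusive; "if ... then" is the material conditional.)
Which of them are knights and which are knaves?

A is a knave, B is a knight, C is a knave, D is a knight, E is a knave, and F is a knight.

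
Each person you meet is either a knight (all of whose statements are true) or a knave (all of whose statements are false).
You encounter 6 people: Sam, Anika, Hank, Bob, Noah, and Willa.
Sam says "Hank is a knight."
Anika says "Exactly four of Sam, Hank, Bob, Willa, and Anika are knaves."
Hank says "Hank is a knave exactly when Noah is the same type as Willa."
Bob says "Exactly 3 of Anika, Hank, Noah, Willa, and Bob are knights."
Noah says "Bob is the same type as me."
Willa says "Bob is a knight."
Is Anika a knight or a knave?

Anika is a knave.

Consistent assignments: {Sam=knight, Anika=knave, Hank=knight, Bob=knight, Noah=knave, Willa=knight}
In every consistent assignment, Anika is a knave.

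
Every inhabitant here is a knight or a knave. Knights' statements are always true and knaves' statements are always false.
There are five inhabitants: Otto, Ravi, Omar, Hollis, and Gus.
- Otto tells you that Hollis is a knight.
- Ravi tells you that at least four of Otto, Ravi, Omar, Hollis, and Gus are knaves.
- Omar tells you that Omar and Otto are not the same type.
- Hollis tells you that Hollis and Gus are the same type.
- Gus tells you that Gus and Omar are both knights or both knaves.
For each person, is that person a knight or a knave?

Otto is a knave, Ravi is a knave, Omar is a knight, Hollis is a knave, and Gus is a knight.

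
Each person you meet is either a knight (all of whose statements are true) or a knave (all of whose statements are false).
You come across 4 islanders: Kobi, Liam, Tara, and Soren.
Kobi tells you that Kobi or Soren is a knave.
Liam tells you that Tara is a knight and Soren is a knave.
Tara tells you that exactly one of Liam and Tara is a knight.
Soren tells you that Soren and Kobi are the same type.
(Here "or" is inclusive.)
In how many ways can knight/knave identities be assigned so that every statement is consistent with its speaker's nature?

1

Consistent assignments:
  Kobi=knight, Liam=knave, Tara=knave, Soren=knave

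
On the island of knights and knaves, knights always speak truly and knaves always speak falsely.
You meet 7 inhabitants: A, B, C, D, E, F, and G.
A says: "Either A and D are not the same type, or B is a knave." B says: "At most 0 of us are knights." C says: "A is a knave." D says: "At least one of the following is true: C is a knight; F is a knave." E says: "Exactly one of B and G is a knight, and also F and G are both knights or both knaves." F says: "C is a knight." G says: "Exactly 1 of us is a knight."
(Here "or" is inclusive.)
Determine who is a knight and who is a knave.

A (knight): "either A and D are not the same type, or B is a knave" — true. ✓
B is a knave; "at most 0 of us are knights" is False, as required.
C (knave): "A is a knave" — False. ✓
D is a knight, and the claim "at least one of the following is true: C is a knight; F is a knave" is indeed true.
Since E is a knave, "exactly one of B and G is a knight, and also F and G are both knights or both knaves" needs to be False, which holds.
F is a knave; "C is a knight" is False, as required.
G is a knave, so "exactly 1 of us is a knight" must be False — and it is.

A is a knight, B is a knave, C is a knave, D is a knight, E is a knave, F is a knave, and G is a knave.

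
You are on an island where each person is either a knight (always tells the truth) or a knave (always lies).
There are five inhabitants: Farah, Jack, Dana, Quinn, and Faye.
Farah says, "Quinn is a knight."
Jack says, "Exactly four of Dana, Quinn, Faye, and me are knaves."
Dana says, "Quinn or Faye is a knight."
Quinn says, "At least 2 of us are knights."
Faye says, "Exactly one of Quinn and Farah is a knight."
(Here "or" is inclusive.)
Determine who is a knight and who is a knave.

Farah is a knight, and the claim "Quinn is a knight" is indeed true.
Jack (knave): "exactly four of Dana, Quinn, Faye, and me are knaves" — false. ✓
Dana is a knight, and the claim "Quinn or Faye is a knight" is indeed true.
As a knight, Quinn's statement "at least 2 of us are knights" should be true; it is.
Since Faye is a knave, "exactly one of Quinn and Farah is a knight" needs to be false, which holds.

Farah is a knight, Jack is a knave, Dana is a knight, Quinn is a knight, and Faye is a knave.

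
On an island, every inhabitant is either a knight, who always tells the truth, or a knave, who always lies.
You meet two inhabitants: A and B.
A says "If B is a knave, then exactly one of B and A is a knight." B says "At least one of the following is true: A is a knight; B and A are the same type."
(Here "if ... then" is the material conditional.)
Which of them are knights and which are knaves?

A is a knight and B is a knight.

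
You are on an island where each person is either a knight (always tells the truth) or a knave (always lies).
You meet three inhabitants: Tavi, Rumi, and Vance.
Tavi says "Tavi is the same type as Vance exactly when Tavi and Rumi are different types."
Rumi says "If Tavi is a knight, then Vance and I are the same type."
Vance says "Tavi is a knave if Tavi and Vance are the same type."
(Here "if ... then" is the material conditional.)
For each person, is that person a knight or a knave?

Knights: Rumi and Vance. Knaves: Tavi.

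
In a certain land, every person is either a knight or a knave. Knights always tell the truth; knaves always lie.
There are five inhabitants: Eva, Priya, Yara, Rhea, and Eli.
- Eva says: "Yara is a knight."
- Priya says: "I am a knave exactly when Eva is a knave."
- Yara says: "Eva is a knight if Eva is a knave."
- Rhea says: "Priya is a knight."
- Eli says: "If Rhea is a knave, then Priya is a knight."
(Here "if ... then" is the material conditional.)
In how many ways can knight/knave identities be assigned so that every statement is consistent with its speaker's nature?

2

Consistent assignments:
  Eva=knight, Priya=knight, Yara=knight, Rhea=knight, Eli=knight
  Eva=knight, Priya=knave, Yara=knight, Rhea=knave, Eli=knave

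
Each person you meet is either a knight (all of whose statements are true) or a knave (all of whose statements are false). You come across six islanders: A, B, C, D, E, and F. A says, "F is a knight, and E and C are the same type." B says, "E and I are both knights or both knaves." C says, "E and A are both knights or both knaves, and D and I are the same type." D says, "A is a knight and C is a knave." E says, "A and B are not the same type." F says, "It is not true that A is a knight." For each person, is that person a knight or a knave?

Knights: B, E, and F. Knaves: A, C, and D.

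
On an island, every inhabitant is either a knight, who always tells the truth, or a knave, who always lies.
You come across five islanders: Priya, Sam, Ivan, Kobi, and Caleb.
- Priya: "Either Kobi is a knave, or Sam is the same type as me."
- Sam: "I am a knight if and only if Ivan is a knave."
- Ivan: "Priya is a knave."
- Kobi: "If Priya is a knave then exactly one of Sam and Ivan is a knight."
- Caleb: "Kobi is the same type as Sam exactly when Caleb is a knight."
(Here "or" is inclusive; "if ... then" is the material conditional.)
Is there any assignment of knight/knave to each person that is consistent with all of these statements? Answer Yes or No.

Yes

One consistent assignment: Priya=knight, Sam=knight, Ivan=knave, Kobi=knight, Caleb=knight.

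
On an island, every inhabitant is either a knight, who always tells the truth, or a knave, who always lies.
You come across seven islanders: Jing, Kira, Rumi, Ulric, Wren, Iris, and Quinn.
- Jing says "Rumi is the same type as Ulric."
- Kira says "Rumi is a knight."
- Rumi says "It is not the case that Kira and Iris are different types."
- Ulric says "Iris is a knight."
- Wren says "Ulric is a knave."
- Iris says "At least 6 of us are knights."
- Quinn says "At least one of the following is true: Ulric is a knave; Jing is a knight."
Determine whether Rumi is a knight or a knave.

Consistent assignments: {Jing=knight, Kira=knight, Rumi=knight, Ulric=knight, Wren=knave, Iris=knight, Quinn=knight}
In every consistent assignment, Rumi is a knight.

Rumi is a knight.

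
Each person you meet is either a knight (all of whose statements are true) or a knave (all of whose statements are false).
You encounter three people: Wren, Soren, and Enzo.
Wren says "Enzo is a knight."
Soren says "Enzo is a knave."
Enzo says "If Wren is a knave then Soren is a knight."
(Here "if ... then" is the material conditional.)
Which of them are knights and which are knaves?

Wren is a knight, Soren is a knave, and Enzo is a knight.

Wren is a knight; "Enzo is a knight" is true, as required.
Soren is a knave, so "Enzo is a knave" must be false — and it is.
Enzo (knight): "if Wren is a knave then Soren is a knight" — true. ✓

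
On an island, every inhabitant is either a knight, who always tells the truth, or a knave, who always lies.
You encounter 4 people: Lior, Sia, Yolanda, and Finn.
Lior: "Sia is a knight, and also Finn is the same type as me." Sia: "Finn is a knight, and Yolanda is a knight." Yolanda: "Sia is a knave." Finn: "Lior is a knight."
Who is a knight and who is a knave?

Lior is a knave, Sia is a knave, Yolanda is a knight, and Finn is a knave.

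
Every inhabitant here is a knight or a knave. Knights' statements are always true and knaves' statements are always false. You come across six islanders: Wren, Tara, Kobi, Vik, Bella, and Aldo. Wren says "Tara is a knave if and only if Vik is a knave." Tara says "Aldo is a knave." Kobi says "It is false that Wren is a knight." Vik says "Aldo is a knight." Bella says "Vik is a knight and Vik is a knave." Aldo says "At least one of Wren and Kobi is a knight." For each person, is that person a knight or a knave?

Wren is a knave, Tara is a knave, Kobi is a knight, Vik is a knight, Bella is a knave, and Aldo is a knight.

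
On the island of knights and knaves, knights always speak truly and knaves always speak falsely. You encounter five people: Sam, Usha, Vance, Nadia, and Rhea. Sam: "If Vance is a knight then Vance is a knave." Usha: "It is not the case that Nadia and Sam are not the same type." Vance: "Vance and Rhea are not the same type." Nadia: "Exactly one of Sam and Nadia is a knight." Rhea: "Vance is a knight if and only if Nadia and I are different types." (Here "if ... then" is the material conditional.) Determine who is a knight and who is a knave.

Sam is a knave, Usha is a knight, Vance is a knight, Nadia is a knave, and Rhea is a knave.

Sam (knave): "if Vance is a knight then Vance is a knave" — false. ✓
Since Usha is a knight, "it is not the case that Nadia and Sam are not the same type" needs to be true, which holds.
Vance (knight): "Vance and Rhea are not the same type" — true. ✓
Nadia is a knave; "exactly one of Sam and Nadia is a knight" is false, as required.
As a knave, Rhea's statement "Vance is a knight if and only if Nadia and I are different types" should be false; it is.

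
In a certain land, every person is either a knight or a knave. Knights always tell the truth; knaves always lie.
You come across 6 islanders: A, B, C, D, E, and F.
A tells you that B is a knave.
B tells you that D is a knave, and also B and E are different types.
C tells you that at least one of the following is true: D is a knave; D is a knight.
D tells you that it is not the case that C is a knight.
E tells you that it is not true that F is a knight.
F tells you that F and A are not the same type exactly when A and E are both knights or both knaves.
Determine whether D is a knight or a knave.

D is a knave.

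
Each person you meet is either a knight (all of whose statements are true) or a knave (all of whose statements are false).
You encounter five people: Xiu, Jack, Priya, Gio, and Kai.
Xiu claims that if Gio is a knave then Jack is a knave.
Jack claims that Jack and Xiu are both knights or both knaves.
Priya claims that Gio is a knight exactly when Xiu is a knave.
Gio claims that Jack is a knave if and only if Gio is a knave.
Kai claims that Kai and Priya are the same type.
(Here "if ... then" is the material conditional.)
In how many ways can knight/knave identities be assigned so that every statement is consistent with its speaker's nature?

0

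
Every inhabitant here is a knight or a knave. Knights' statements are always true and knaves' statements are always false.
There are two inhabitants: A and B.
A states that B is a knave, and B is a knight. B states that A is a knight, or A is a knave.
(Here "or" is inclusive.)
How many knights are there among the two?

1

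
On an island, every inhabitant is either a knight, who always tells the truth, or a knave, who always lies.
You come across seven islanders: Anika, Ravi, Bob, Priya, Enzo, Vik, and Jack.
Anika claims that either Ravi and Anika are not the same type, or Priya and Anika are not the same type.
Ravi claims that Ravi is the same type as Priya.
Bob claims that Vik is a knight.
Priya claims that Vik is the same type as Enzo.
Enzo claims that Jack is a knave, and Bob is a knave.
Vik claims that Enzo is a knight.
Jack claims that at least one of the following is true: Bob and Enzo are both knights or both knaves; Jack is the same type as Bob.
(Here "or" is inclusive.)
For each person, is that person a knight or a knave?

Knights: Anika, Priya, and Jack. Knaves: Ravi, Bob, Enzo, and Vik.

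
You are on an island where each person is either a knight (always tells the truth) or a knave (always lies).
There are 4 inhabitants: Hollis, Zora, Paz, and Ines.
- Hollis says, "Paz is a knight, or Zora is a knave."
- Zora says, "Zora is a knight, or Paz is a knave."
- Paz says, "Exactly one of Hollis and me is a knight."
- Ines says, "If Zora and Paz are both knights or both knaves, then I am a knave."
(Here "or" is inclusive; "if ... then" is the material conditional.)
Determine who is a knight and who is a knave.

Hollis is a knave; "Paz is a knight, or Zora is a knave" is false, as required.
Since Zora is a knight, "Zora is a knight, or Paz is a knave" needs to be true, which holds.
Paz is a knave, so "exactly one of Hollis and me is a knight" must be false — and it is.
Since Ines is a knight, "if Zora and Paz are both knights or both knaves, then I am a knave" needs to be true, which holds.

Hollis is a knave, Zora is a knight, Paz is a knave, and Ines is a knight.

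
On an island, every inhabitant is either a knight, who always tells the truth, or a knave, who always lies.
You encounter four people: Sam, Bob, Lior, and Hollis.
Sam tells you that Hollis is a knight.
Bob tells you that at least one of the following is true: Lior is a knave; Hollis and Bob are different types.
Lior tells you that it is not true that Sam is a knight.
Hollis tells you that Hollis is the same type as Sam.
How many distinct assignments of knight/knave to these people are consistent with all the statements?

1

Consistent assignments:
  Sam=knight, Bob=knight, Lior=knave, Hollis=knight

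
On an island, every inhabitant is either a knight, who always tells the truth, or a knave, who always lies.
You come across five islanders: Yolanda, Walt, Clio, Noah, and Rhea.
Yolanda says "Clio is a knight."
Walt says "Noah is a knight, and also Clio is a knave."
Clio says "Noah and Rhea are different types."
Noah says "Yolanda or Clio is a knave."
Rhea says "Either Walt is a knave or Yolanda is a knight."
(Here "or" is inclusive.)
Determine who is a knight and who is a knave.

Knights: Yolanda, Clio, and Rhea. Knaves: Walt and Noah.

As a knight, Yolanda's statement "Clio is a knight" should be true; it is.
Walt is a knave, so "Noah is a knight, and also Clio is a knave" must be false — and it is.
Clio (knight): "Noah and Rhea are different types" — true. ✓
As a knave, Noah's statement "Yolanda or Clio is a knave" should be false; it is.
Since Rhea is a knight, "either Walt is a knave or Yolanda is a knight" needs to be true, which holds.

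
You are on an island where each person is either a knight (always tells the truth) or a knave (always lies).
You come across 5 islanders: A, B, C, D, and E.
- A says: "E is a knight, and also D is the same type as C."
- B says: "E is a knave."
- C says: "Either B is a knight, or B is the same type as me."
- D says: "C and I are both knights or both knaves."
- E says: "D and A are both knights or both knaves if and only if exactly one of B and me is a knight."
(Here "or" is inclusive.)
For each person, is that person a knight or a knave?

A is a knave, B is a knight, C is a knight, D is a knight, and E is a knave.

A is a knave, so "E is a knight, and also D is the same type as C" must be false — and it is.
B is a knight, and the claim "E is a knave" is indeed True.
Since C is a knight, "either B is a knight, or B is the same type as me" needs to be True, which holds.
As a knight, D's statement "C and I are both knights or both knaves" should be True; it is.
E (knave): "D and A are both knights or both knaves if and only if exactly one of B and me is a knight" — false. ✓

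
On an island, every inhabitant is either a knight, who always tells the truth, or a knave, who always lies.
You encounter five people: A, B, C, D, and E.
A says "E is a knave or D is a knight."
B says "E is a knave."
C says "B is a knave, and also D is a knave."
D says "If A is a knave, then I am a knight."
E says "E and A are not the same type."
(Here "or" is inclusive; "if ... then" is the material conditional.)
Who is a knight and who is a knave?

A (knave): "E is a knave or D is a knight" — false. ✓
B is a knave; "E is a knave" is false, as required.
C is a knight, so "B is a knave, and also D is a knave" must be true — and it is.
D (knave): "if A is a knave, then I am a knight" — false. ✓
As a knight, E's statement "E and A are not the same type" should be true; it is.

A is a knave, B is a knave, C is a knight, D is a knave, and E is a knight.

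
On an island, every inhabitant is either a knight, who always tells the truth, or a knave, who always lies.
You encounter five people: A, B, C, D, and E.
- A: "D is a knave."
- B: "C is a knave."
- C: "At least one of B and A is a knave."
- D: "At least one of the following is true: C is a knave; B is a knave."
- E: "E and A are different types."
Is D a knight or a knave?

D is a knight.

Consistent assignments: {A=knave, B=knave, C=knight, D=knight, E=knight}; {A=knave, B=knave, C=knight, D=knight, E=knave}
In every consistent assignment, D is a knight.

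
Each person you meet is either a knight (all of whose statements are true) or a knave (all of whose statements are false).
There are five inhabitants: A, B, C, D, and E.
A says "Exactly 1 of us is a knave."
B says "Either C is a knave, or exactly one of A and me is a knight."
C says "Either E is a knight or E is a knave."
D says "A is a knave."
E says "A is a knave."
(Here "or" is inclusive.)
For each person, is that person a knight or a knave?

A is a knave, B is a knave, C is a knight, D is a knight, and E is a knight.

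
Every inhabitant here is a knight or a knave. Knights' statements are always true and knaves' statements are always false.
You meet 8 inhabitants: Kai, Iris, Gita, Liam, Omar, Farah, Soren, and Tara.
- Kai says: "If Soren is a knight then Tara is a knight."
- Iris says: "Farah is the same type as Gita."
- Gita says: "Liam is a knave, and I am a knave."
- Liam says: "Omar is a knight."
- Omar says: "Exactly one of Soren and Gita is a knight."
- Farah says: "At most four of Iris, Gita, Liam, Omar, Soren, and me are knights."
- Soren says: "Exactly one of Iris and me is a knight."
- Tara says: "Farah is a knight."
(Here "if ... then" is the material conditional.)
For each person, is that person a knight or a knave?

Kai is a knight, Iris is a knave, Gita is a knave, Liam is a knight, Omar is a knight, Farah is a knight, Soren is a knight, and Tara is a knight.

Kai is a knight, and the claim "if Soren is a knight then Tara is a knight" is indeed true.
Iris (knave): "Farah is the same type as Gita" — False. ✓
Gita is a knave; "Liam is a knave, and I am a knave" is False, as required.
Liam is a knight, and the claim "Omar is a knight" is indeed true.
Omar is a knight, and the claim "exactly one of Soren and Gita is a knight" is indeed true.
As a knight, Farah's statement "at most four of Iris, Gita, Liam, Omar, Soren, and me are knights" should be true; it is.
Soren is a knight, so "exactly one of Iris and me is a knight" must be true — and it is.
As a knight, Tara's statement "Farah is a knight" should be true; it is.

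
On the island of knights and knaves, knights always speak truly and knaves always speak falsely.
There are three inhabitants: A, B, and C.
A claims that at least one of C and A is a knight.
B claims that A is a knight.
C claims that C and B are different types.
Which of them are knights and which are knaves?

A is a knave, B is a knave, and C is a knave.

Since A is a knave, "at least one of C and A is a knight" needs to be false, which holds.
Since B is a knave, "A is a knight" needs to be false, which holds.
C is a knave; "C and B are different types" is false, as required.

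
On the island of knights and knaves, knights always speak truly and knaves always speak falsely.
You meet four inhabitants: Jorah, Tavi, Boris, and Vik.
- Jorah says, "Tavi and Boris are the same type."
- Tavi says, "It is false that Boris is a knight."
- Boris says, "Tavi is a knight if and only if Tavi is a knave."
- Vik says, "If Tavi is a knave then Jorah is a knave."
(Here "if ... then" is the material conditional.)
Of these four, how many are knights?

2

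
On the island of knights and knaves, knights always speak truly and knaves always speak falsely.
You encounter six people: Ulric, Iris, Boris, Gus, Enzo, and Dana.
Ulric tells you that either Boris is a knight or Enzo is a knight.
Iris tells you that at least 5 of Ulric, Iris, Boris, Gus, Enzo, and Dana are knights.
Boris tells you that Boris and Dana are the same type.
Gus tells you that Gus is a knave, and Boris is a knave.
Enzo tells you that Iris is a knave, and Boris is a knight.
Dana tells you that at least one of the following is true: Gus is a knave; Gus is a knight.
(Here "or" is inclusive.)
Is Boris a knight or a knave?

Boris is a knight.

Consistent assignments: {Ulric=knight, Iris=knave, Boris=knight, Gus=knave, Enzo=knight, Dana=knight}
In every consistent assignment, Boris is a knight.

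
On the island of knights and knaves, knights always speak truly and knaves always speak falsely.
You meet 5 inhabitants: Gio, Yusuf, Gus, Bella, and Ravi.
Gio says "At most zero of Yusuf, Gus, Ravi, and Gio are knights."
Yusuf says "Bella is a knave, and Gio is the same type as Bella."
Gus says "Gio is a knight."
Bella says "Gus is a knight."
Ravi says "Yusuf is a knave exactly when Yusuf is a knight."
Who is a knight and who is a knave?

Knights: Yusuf. Knaves: Gio, Gus, Bella, and Ravi.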